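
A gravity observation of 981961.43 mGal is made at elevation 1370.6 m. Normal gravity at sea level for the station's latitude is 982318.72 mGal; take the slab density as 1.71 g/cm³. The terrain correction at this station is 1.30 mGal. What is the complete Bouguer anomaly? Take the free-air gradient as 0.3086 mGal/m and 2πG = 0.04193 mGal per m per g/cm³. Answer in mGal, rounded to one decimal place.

Free-air correction = 0.3086 × 1370.6 = 422.97 mGal
Free-air anomaly = 981961.43 − 982318.72 + (422.97) = 65.68 mGal
Bouguer slab correction = 0.04193 × 1.71 × 1370.6 = 98.27 mGal
Simple Bouguer anomaly = 65.68 − (98.27) = -32.59 mGal
Complete Bouguer anomaly = -32.59 + 1.30 = -31.29 mGal

-31.3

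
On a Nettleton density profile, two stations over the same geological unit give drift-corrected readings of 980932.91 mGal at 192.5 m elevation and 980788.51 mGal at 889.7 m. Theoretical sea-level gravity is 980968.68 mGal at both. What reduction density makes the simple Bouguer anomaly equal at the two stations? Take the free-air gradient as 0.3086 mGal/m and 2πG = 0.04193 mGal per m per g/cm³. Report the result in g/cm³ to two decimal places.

2.42

Δg_obs = 980788.51 − 980932.91 = -144.40 mGal over Δh = 889.7 − 192.5 = 697.2 m
Equal Bouguer anomalies ⇒ Δg_obs + (0.3086 − 0.04193ρ)·Δh = 0
0.3086 − 0.04193ρ = −Δg_obs/Δh = 0.20711
ρ = (0.3086 − 0.20711) / 0.04193 = 2.42 g/cm³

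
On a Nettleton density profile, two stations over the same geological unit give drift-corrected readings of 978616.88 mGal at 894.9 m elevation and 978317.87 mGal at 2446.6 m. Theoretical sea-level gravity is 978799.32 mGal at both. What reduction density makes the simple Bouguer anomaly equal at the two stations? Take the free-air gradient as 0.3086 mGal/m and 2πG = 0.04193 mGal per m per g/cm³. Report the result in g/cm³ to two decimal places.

Δg_obs = 978317.87 − 978616.88 = -299.01 mGal over Δh = 2446.6 − 894.9 = 1551.7 m
Equal Bouguer anomalies ⇒ Δg_obs + (0.3086 − 0.04193ρ)·Δh = 0
0.3086 − 0.04193ρ = −Δg_obs/Δh = 0.19270
ρ = (0.3086 − 0.19270) / 0.04193 = 2.76 g/cm³

2.76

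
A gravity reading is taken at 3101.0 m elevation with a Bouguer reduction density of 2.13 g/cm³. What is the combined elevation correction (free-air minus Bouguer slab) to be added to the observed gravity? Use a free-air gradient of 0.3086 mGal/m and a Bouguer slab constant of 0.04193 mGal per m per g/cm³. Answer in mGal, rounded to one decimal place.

Combined gradient = 0.3086 − 0.04193 × 2.13 = 0.2192891 mGal/m
Combined elevation correction = 0.2192891 × 3101.0 = 680.0 mGal

680.0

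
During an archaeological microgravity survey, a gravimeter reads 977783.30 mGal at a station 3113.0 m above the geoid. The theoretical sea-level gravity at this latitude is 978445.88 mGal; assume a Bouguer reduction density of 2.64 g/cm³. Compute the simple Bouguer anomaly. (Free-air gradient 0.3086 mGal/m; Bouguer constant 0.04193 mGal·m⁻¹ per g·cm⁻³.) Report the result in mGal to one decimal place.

Free-air correction = 0.3086 × 3113.0 = 960.67 mGal
Free-air anomaly = 977783.30 − 978445.88 + (960.67) = 298.09 mGal
Bouguer slab correction = 0.04193 × 2.64 × 3113.0 = 344.59 mGal
Simple Bouguer anomaly = 298.09 − (344.59) = -46.50 mGal

-46.5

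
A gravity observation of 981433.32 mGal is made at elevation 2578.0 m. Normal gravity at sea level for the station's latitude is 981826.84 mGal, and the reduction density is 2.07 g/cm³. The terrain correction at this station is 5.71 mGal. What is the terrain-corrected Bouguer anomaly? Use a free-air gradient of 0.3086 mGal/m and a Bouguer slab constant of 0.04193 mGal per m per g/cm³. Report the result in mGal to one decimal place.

Free-air correction = 0.3086 × 2578.0 = 795.57 mGal
Free-air anomaly = 981433.32 − 981826.84 + (795.57) = 402.05 mGal
Bouguer slab correction = 0.04193 × 2.07 × 2578.0 = 223.76 mGal
Simple Bouguer anomaly = 402.05 − (223.76) = 178.29 mGal
Complete Bouguer anomaly = 178.29 + 5.71 = 184.00 mGal

184.0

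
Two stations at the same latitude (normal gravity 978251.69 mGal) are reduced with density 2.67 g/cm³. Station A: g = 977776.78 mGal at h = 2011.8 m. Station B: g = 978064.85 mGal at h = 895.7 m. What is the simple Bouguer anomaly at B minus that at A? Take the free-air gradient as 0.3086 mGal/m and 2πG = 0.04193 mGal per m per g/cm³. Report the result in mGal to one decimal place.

68.6

Δg_SB(A) = 977776.78 − 978251.69 + 0.3086×2011.8 − 0.04193×2.67×2011.8 = -79.30 mGal
Δg_SB(B) = 978064.85 − 978251.69 + 0.3086×895.7 − 0.04193×2.67×895.7 = -10.70 mGal
Difference = -10.70 − (-79.30) = 68.60 mGal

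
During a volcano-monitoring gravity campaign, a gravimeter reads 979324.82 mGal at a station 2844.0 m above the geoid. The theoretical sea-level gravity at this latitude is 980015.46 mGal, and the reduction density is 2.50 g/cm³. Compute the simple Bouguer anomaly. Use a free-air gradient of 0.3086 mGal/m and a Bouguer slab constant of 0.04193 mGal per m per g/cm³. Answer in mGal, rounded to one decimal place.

Free-air correction = 0.3086 × 2844.0 = 877.66 mGal
Free-air anomaly = 979324.82 − 980015.46 + (877.66) = 187.02 mGal
Bouguer slab correction = 0.04193 × 2.50 × 2844.0 = 298.12 mGal
Simple Bouguer anomaly = 187.02 − (298.12) = -111.10 mGal

-111.1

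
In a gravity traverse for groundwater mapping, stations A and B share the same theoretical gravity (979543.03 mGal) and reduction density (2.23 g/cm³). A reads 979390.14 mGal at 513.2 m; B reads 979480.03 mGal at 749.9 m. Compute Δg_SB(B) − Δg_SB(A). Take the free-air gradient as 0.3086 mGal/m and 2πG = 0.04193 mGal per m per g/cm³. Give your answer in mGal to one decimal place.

140.8

Δg_SB(A) = 979390.14 − 979543.03 + 0.3086×513.2 − 0.04193×2.23×513.2 = -42.50 mGal
Δg_SB(B) = 979480.03 − 979543.03 + 0.3086×749.9 − 0.04193×2.23×749.9 = 98.30 mGal
Difference = 98.30 − (-42.50) = 140.80 mGal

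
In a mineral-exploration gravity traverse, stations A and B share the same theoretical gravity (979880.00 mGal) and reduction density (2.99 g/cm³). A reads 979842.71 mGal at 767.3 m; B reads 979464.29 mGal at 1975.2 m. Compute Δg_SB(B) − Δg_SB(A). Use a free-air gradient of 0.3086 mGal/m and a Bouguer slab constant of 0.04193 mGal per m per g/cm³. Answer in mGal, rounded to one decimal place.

Δg_SB(A) = 979842.71 − 979880.00 + 0.3086×767.3 − 0.04193×2.99×767.3 = 103.30 mGal
Δg_SB(B) = 979464.29 − 979880.00 + 0.3086×1975.2 − 0.04193×2.99×1975.2 = -53.80 mGal
Difference = -53.80 − (103.30) = -157.10 mGal

-157.1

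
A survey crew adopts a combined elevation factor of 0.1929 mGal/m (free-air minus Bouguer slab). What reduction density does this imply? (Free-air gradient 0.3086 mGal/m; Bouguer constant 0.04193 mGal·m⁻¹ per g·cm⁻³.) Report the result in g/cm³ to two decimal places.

2.76

0.1929 = 0.3086 − 0.04193 × ρ
ρ = (0.3086 − 0.1929) / 0.04193 = 2.76 g/cm³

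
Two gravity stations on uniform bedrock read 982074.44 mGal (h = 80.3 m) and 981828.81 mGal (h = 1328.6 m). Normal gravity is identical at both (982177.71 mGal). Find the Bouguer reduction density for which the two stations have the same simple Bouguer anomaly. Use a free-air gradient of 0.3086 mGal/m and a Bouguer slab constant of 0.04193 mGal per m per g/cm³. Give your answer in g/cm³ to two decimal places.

Δg_obs = 981828.81 − 982074.44 = -245.63 mGal over Δh = 1328.6 − 80.3 = 1248.3 m
Equal Bouguer anomalies ⇒ Δg_obs + (0.3086 − 0.04193ρ)·Δh = 0
0.3086 − 0.04193ρ = −Δg_obs/Δh = 0.19677
ρ = (0.3086 − 0.19677) / 0.04193 = 2.67 g/cm³

2.67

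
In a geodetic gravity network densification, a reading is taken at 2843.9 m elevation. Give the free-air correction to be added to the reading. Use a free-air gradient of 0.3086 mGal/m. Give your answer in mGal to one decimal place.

Free-air correction = 0.3086 × 2843.9 = 877.6 mGal

877.6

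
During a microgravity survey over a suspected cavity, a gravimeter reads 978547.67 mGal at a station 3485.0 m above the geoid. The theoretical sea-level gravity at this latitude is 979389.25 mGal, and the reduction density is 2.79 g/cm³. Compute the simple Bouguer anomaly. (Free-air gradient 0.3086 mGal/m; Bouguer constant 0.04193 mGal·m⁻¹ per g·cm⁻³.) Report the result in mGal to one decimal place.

Free-air correction = 0.3086 × 3485.0 = 1075.47 mGal
Free-air anomaly = 978547.67 − 979389.25 + (1075.47) = 233.89 mGal
Bouguer slab correction = 0.04193 × 2.79 × 3485.0 = 407.69 mGal
Simple Bouguer anomaly = 233.89 − (407.69) = -173.80 mGal

-173.8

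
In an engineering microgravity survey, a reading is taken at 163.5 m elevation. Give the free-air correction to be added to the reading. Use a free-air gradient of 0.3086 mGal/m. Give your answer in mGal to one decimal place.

Free-air correction = 0.3086 × 163.5 = 50.5 mGal

50.5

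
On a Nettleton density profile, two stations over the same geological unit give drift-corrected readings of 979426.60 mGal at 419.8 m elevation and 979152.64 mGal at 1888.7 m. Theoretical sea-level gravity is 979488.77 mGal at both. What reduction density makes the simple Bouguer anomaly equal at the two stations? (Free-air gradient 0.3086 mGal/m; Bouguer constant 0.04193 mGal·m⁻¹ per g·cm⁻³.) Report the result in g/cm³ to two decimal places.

Δg_obs = 979152.64 − 979426.60 = -273.96 mGal over Δh = 1888.7 − 419.8 = 1468.9 m
Equal Bouguer anomalies ⇒ Δg_obs + (0.3086 − 0.04193ρ)·Δh = 0
0.3086 − 0.04193ρ = −Δg_obs/Δh = 0.18651
ρ = (0.3086 − 0.18651) / 0.04193 = 2.91 g/cm³

2.91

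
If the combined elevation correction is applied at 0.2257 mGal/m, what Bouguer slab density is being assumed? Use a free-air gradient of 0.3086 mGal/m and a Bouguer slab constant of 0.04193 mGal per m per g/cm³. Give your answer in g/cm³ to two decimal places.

1.98

0.2257 = 0.3086 − 0.04193 × ρ
ρ = (0.3086 − 0.2257) / 0.04193 = 1.98 g/cm³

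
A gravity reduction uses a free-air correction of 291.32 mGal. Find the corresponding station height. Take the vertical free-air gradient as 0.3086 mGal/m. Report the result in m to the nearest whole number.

944

h = 291.32 / 0.3086 = 944.01 m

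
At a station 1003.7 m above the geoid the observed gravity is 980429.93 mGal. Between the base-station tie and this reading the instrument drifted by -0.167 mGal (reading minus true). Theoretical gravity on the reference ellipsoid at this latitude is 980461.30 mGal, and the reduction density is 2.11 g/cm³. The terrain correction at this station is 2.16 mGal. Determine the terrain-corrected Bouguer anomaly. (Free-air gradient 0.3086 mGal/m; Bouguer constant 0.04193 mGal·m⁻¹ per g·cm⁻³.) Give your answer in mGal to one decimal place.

Drift-corrected reading = 980429.93 − (-0.167) = 980430.097 mGal
Free-air correction = 0.3086 × 1003.7 = 309.74 mGal
Free-air anomaly = 980430.097 − 980461.30 + (309.74) = 278.537 mGal
Bouguer slab correction = 0.04193 × 2.11 × 1003.7 = 88.80 mGal
Simple Bouguer anomaly = 278.537 − (88.80) = 189.737 mGal
Complete Bouguer anomaly = 189.737 + 2.16 = 191.897 mGal

191.9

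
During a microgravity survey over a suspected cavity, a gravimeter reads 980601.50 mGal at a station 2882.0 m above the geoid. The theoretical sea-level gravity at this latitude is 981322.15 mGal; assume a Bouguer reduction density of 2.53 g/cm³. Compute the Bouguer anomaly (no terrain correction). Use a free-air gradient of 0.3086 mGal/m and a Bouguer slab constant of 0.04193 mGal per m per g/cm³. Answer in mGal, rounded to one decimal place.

-137.0

Free-air correction = 0.3086 × 2882.0 = 889.39 mGal
Free-air anomaly = 980601.50 − 981322.15 + (889.39) = 168.74 mGal
Bouguer slab correction = 0.04193 × 2.53 × 2882.0 = 305.73 mGal
Simple Bouguer anomaly = 168.74 − (305.73) = -136.99 mGal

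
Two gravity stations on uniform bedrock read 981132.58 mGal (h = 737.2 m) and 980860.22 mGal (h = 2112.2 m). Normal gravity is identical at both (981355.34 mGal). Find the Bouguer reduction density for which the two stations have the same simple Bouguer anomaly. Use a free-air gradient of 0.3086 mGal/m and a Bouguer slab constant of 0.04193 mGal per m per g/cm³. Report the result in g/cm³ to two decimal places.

Δg_obs = 980860.22 − 981132.58 = -272.36 mGal over Δh = 2112.2 − 737.2 = 1375.0 m
Equal Bouguer anomalies ⇒ Δg_obs + (0.3086 − 0.04193ρ)·Δh = 0
0.3086 − 0.04193ρ = −Δg_obs/Δh = 0.19808
ρ = (0.3086 − 0.19808) / 0.04193 = 2.64 g/cm³

2.64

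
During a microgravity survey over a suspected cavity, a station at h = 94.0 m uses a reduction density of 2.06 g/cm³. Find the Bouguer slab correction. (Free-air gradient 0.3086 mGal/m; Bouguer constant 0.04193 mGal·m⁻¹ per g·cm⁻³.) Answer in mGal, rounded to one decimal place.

8.1

Bouguer slab correction = 0.04193 × 2.06 × 94.0 = 8.1 mGal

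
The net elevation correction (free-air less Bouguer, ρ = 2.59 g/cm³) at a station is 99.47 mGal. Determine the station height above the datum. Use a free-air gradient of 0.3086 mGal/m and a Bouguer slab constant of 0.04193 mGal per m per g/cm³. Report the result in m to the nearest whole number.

497

Combined gradient = 0.3086 − 0.04193 × 2.59 = 0.2000013 mGal/m
h = 99.47 / 0.2000013 = 497.35 m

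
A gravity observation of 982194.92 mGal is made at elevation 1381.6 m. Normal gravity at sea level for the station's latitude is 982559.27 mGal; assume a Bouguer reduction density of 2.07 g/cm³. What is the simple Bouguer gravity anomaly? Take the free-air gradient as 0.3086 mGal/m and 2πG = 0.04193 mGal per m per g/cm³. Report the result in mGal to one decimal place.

-57.9

Free-air correction = 0.3086 × 1381.6 = 426.36 mGal
Free-air anomaly = 982194.92 − 982559.27 + (426.36) = 62.01 mGal
Bouguer slab correction = 0.04193 × 2.07 × 1381.6 = 119.92 mGal
Simple Bouguer anomaly = 62.01 − (119.92) = -57.91 mGal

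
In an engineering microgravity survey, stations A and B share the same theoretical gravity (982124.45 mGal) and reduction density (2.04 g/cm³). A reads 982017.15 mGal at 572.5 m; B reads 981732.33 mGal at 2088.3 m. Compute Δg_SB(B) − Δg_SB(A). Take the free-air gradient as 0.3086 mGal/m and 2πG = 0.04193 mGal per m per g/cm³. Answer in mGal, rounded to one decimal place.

53.3

Δg_SB(A) = 982017.15 − 982124.45 + 0.3086×572.5 − 0.04193×2.04×572.5 = 20.40 mGal
Δg_SB(B) = 981732.33 − 982124.45 + 0.3086×2088.3 − 0.04193×2.04×2088.3 = 73.70 mGal
Difference = 73.70 − (20.40) = 53.30 mGal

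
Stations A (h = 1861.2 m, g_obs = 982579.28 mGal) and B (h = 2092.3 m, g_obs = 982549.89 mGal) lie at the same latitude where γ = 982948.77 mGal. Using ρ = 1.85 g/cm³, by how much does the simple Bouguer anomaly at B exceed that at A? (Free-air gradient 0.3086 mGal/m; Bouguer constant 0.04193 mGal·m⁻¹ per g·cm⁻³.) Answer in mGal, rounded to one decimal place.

24.0

Δg_SB(A) = 982579.28 − 982948.77 + 0.3086×1861.2 − 0.04193×1.85×1861.2 = 60.50 mGal
Δg_SB(B) = 982549.89 − 982948.77 + 0.3086×2092.3 − 0.04193×1.85×2092.3 = 84.50 mGal
Difference = 84.50 − (60.50) = 24.00 mGal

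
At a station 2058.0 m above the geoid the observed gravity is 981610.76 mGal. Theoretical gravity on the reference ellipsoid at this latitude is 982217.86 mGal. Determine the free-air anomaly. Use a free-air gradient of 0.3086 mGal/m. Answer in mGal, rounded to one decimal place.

Free-air correction = 0.3086 × 2058.0 = 635.10 mGal
Free-air anomaly = 981610.76 − 982217.86 + (635.10) = 28.00 mGal

28.0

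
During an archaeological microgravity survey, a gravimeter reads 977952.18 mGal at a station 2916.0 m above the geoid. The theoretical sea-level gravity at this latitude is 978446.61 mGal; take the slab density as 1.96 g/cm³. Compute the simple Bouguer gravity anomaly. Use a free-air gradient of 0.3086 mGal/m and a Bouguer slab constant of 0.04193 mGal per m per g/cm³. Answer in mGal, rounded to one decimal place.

Free-air correction = 0.3086 × 2916.0 = 899.88 mGal
Free-air anomaly = 977952.18 − 978446.61 + (899.88) = 405.45 mGal
Bouguer slab correction = 0.04193 × 1.96 × 2916.0 = 239.65 mGal
Simple Bouguer anomaly = 405.45 − (239.65) = 165.80 mGal

165.8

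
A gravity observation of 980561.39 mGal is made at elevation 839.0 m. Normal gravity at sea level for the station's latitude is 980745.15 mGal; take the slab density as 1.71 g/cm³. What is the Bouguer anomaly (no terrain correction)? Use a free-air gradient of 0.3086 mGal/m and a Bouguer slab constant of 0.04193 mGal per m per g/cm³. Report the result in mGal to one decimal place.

Free-air correction = 0.3086 × 839.0 = 258.92 mGal
Free-air anomaly = 980561.39 − 980745.15 + (258.92) = 75.16 mGal
Bouguer slab correction = 0.04193 × 1.71 × 839.0 = 60.16 mGal
Simple Bouguer anomaly = 75.16 − (60.16) = 15.00 mGal

15.0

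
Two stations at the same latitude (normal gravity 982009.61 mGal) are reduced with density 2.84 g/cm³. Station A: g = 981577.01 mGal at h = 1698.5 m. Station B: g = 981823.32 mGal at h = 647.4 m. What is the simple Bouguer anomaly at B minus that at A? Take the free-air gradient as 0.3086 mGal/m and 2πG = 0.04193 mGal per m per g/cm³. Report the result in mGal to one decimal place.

47.1

Δg_SB(A) = 981577.01 − 982009.61 + 0.3086×1698.5 − 0.04193×2.84×1698.5 = -110.70 mGal
Δg_SB(B) = 981823.32 − 982009.61 + 0.3086×647.4 − 0.04193×2.84×647.4 = -63.60 mGal
Difference = -63.60 − (-110.70) = 47.10 mGal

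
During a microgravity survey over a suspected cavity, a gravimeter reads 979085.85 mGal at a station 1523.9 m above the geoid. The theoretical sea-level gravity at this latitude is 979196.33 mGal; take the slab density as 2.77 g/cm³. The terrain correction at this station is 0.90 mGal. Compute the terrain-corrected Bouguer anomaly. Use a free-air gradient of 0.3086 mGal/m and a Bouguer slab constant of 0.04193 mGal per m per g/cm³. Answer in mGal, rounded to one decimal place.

183.7

Free-air correction = 0.3086 × 1523.9 = 470.28 mGal
Free-air anomaly = 979085.85 − 979196.33 + (470.28) = 359.80 mGal
Bouguer slab correction = 0.04193 × 2.77 × 1523.9 = 177.00 mGal
Simple Bouguer anomaly = 359.80 − (177.00) = 182.80 mGal
Complete Bouguer anomaly = 182.80 + 0.90 = 183.70 mGal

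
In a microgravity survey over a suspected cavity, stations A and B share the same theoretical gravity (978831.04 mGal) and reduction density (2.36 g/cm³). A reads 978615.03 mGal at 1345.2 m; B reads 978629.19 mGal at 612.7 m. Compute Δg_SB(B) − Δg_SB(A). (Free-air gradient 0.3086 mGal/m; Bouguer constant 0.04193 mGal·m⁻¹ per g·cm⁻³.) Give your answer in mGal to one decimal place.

-139.4

Δg_SB(A) = 978615.03 − 978831.04 + 0.3086×1345.2 − 0.04193×2.36×1345.2 = 66.00 mGal
Δg_SB(B) = 978629.19 − 978831.04 + 0.3086×612.7 − 0.04193×2.36×612.7 = -73.40 mGal
Difference = -73.40 − (66.00) = -139.40 mGal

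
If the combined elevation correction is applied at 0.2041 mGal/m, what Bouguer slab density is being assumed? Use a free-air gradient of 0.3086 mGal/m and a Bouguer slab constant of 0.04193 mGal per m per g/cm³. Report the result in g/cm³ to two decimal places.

2.49

0.2041 = 0.3086 − 0.04193 × ρ
ρ = (0.3086 − 0.2041) / 0.04193 = 2.49 g/cm³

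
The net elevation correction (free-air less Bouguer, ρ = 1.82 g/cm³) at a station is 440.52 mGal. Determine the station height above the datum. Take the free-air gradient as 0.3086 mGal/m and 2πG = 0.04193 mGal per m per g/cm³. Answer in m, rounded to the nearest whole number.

Combined gradient = 0.3086 − 0.04193 × 1.82 = 0.2322874 mGal/m
h = 440.52 / 0.2322874 = 1896.44 m

1896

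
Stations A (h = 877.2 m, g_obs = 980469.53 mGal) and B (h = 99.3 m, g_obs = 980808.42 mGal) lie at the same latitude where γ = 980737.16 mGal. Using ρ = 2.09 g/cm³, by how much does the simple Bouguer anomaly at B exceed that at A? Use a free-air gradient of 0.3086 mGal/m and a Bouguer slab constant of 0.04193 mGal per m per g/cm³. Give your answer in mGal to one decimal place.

167.0

Δg_SB(A) = 980469.53 − 980737.16 + 0.3086×877.2 − 0.04193×2.09×877.2 = -73.80 mGal
Δg_SB(B) = 980808.42 − 980737.16 + 0.3086×99.3 − 0.04193×2.09×99.3 = 93.20 mGal
Difference = 93.20 − (-73.80) = 167.00 mGal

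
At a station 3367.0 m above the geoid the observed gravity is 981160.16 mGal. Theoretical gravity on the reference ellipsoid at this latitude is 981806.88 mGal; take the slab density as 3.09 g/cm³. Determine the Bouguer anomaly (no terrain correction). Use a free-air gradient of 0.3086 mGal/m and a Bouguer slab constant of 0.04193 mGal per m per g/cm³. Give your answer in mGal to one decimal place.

-43.9

Free-air correction = 0.3086 × 3367.0 = 1039.06 mGal
Free-air anomaly = 981160.16 − 981806.88 + (1039.06) = 392.34 mGal
Bouguer slab correction = 0.04193 × 3.09 × 3367.0 = 436.24 mGal
Simple Bouguer anomaly = 392.34 − (436.24) = -43.90 mGal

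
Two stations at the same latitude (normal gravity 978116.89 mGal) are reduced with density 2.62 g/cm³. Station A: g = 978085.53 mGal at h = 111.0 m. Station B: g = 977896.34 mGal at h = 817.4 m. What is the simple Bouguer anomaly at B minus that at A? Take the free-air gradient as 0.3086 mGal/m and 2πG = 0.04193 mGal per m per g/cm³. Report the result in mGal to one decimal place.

-48.8

Δg_SB(A) = 978085.53 − 978116.89 + 0.3086×111.0 − 0.04193×2.62×111.0 = -9.30 mGal
Δg_SB(B) = 977896.34 − 978116.89 + 0.3086×817.4 − 0.04193×2.62×817.4 = -58.10 mGal
Difference = -58.10 − (-9.30) = -48.80 mGal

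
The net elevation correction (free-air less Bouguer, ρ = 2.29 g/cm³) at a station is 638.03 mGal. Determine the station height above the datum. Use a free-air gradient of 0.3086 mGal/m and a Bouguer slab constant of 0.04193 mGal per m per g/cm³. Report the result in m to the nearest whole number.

3001

Combined gradient = 0.3086 − 0.04193 × 2.29 = 0.2125803 mGal/m
h = 638.03 / 0.2125803 = 3001.36 m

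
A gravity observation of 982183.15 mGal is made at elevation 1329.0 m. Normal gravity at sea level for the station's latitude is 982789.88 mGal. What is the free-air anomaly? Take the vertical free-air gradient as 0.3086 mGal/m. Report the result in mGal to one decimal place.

Free-air correction = 0.3086 × 1329.0 = 410.13 mGal
Free-air anomaly = 982183.15 − 982789.88 + (410.13) = -196.60 mGal

-196.6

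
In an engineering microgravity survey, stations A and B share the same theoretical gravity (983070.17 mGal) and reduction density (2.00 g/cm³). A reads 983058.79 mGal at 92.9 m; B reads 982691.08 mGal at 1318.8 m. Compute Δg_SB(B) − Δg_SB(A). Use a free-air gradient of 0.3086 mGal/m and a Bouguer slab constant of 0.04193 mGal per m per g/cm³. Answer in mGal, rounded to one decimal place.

-92.2

Δg_SB(A) = 983058.79 − 983070.17 + 0.3086×92.9 − 0.04193×2.00×92.9 = 9.50 mGal
Δg_SB(B) = 982691.08 − 983070.17 + 0.3086×1318.8 − 0.04193×2.00×1318.8 = -82.70 mGal
Difference = -82.70 − (9.50) = -92.20 mGal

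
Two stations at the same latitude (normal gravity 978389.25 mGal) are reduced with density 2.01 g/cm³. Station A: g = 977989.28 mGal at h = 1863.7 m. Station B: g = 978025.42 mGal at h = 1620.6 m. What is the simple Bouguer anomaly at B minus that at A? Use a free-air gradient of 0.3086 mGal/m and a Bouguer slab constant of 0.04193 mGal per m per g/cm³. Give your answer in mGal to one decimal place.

-18.4

Δg_SB(A) = 977989.28 − 978389.25 + 0.3086×1863.7 − 0.04193×2.01×1863.7 = 18.10 mGal
Δg_SB(B) = 978025.42 − 978389.25 + 0.3086×1620.6 − 0.04193×2.01×1620.6 = -0.30 mGal
Difference = -0.30 − (18.10) = -18.40 mGal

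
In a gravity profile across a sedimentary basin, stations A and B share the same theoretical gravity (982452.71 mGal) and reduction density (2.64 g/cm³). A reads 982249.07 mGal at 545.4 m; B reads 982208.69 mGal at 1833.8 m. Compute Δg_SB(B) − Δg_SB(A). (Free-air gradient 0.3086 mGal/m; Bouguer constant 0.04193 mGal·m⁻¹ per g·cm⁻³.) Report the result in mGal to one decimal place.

Δg_SB(A) = 982249.07 − 982452.71 + 0.3086×545.4 − 0.04193×2.64×545.4 = -95.70 mGal
Δg_SB(B) = 982208.69 − 982452.71 + 0.3086×1833.8 − 0.04193×2.64×1833.8 = 118.90 mGal
Difference = 118.90 − (-95.70) = 214.60 mGal

214.6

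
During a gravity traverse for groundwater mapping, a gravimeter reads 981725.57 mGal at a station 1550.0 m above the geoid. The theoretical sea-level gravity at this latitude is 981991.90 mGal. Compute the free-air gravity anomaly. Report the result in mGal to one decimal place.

212.0

Free-air correction = 0.3086 × 1550.0 = 478.33 mGal
Free-air anomaly = 981725.57 − 981991.90 + (478.33) = 212.00 mGal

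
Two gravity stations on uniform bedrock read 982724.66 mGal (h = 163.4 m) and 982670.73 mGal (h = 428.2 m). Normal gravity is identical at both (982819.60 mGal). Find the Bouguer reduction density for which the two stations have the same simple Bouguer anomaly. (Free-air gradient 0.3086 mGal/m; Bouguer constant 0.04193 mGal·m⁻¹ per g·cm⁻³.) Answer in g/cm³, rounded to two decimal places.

2.50

Δg_obs = 982670.73 − 982724.66 = -53.93 mGal over Δh = 428.2 − 163.4 = 264.8 m
Equal Bouguer anomalies ⇒ Δg_obs + (0.3086 − 0.04193ρ)·Δh = 0
0.3086 − 0.04193ρ = −Δg_obs/Δh = 0.20366
ρ = (0.3086 − 0.20366) / 0.04193 = 2.50 g/cm³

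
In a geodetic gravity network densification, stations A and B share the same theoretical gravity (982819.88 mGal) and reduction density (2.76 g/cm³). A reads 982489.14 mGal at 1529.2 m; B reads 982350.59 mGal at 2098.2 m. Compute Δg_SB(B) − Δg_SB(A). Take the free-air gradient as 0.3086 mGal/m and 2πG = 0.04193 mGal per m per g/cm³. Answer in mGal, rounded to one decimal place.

Δg_SB(A) = 982489.14 − 982819.88 + 0.3086×1529.2 − 0.04193×2.76×1529.2 = -35.80 mGal
Δg_SB(B) = 982350.59 − 982819.88 + 0.3086×2098.2 − 0.04193×2.76×2098.2 = -64.60 mGal
Difference = -64.60 − (-35.80) = -28.80 mGal

-28.8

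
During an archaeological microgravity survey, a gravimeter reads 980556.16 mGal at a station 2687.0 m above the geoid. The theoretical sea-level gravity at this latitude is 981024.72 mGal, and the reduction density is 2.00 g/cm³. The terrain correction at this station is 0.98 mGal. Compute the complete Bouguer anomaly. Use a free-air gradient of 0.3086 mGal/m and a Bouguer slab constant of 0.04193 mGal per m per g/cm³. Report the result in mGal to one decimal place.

136.3

Free-air correction = 0.3086 × 2687.0 = 829.21 mGal
Free-air anomaly = 980556.16 − 981024.72 + (829.21) = 360.65 mGal
Bouguer slab correction = 0.04193 × 2.00 × 2687.0 = 225.33 mGal
Simple Bouguer anomaly = 360.65 − (225.33) = 135.32 mGal
Complete Bouguer anomaly = 135.32 + 0.98 = 136.30 mGal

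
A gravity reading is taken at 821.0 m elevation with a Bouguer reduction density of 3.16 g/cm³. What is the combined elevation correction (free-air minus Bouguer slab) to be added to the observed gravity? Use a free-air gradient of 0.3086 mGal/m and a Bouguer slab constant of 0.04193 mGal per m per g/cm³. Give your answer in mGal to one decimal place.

144.6

Combined gradient = 0.3086 − 0.04193 × 3.16 = 0.1761012 mGal/m
Combined elevation correction = 0.1761012 × 821.0 = 144.6 mGal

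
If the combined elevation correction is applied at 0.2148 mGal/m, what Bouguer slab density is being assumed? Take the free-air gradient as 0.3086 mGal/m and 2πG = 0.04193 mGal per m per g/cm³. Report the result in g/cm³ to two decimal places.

0.2148 = 0.3086 − 0.04193 × ρ
ρ = (0.3086 − 0.2148) / 0.04193 = 2.24 g/cm³

2.24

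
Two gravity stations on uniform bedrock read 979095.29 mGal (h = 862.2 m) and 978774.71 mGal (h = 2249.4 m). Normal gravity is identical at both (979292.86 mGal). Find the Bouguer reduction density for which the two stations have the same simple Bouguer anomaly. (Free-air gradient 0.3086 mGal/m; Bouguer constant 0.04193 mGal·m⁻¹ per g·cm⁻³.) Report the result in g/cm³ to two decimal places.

Δg_obs = 978774.71 − 979095.29 = -320.58 mGal over Δh = 2249.4 − 862.2 = 1387.2 m
Equal Bouguer anomalies ⇒ Δg_obs + (0.3086 − 0.04193ρ)·Δh = 0
0.3086 − 0.04193ρ = −Δg_obs/Δh = 0.23110
ρ = (0.3086 − 0.23110) / 0.04193 = 1.85 g/cm³

1.85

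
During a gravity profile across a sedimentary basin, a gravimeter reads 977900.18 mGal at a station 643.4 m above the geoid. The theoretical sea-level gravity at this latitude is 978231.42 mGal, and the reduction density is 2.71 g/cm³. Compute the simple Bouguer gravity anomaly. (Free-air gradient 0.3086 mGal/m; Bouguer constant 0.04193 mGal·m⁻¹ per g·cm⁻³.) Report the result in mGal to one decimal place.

-205.8

Free-air correction = 0.3086 × 643.4 = 198.55 mGal
Free-air anomaly = 977900.18 − 978231.42 + (198.55) = -132.69 mGal
Bouguer slab correction = 0.04193 × 2.71 × 643.4 = 73.11 mGal
Simple Bouguer anomaly = -132.69 − (73.11) = -205.80 mGal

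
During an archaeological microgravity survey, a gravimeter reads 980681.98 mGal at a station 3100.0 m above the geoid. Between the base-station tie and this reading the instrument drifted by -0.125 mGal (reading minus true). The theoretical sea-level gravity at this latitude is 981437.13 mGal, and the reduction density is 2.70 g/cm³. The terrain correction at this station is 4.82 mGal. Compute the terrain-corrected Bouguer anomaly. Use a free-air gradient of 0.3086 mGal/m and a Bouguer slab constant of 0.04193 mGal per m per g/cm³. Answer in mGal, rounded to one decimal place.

-144.5

Drift-corrected reading = 980681.98 − (-0.125) = 980682.105 mGal
Free-air correction = 0.3086 × 3100.0 = 956.66 mGal
Free-air anomaly = 980682.105 − 981437.13 + (956.66) = 201.635 mGal
Bouguer slab correction = 0.04193 × 2.70 × 3100.0 = 350.95 mGal
Simple Bouguer anomaly = 201.635 − (350.95) = -149.315 mGal
Complete Bouguer anomaly = -149.315 + 4.82 = -144.495 mGal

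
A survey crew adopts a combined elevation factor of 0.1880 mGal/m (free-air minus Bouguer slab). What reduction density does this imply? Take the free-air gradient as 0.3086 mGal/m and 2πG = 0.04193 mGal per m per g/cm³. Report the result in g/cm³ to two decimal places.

0.1880 = 0.3086 − 0.04193 × ρ
ρ = (0.3086 − 0.1880) / 0.04193 = 2.88 g/cm³

2.88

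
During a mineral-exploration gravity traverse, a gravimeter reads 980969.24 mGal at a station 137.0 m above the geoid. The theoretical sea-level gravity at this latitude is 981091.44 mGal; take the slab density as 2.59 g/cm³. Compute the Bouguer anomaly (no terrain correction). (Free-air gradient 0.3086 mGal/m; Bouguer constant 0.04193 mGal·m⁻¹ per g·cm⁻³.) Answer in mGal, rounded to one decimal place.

-94.8

Free-air correction = 0.3086 × 137.0 = 42.28 mGal
Free-air anomaly = 980969.24 − 981091.44 + (42.28) = -79.92 mGal
Bouguer slab correction = 0.04193 × 2.59 × 137.0 = 14.88 mGal
Simple Bouguer anomaly = -79.92 − (14.88) = -94.80 mGal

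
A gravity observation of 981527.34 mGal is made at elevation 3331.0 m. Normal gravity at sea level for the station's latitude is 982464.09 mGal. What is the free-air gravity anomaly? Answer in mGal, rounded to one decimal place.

Free-air correction = 0.3086 × 3331.0 = 1027.95 mGal
Free-air anomaly = 981527.34 − 982464.09 + (1027.95) = 91.20 mGal

91.2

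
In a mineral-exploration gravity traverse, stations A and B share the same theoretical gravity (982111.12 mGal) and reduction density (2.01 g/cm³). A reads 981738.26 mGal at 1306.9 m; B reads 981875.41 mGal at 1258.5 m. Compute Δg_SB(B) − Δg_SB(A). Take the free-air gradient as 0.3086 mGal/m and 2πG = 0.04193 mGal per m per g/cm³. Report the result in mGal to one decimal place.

Δg_SB(A) = 981738.26 − 982111.12 + 0.3086×1306.9 − 0.04193×2.01×1306.9 = -79.70 mGal
Δg_SB(B) = 981875.41 − 982111.12 + 0.3086×1258.5 − 0.04193×2.01×1258.5 = 46.60 mGal
Difference = 46.60 − (-79.70) = 126.30 mGal

126.3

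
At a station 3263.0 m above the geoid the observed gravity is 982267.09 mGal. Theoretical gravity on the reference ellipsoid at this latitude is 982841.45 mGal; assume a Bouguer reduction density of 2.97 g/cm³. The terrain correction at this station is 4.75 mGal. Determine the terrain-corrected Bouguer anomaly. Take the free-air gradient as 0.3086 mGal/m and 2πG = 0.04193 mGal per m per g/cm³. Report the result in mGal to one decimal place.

Free-air correction = 0.3086 × 3263.0 = 1006.96 mGal
Free-air anomaly = 982267.09 − 982841.45 + (1006.96) = 432.60 mGal
Bouguer slab correction = 0.04193 × 2.97 × 3263.0 = 406.35 mGal
Simple Bouguer anomaly = 432.60 − (406.35) = 26.25 mGal
Complete Bouguer anomaly = 26.25 + 4.75 = 31.00 mGal

31.0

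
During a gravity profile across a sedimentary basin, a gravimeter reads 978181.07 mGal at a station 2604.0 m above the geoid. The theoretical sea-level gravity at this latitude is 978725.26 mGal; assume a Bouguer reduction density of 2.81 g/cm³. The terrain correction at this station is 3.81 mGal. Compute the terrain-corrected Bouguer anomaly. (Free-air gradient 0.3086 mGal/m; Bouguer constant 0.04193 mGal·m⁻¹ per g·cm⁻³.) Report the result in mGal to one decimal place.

-43.6

Free-air correction = 0.3086 × 2604.0 = 803.59 mGal
Free-air anomaly = 978181.07 − 978725.26 + (803.59) = 259.40 mGal
Bouguer slab correction = 0.04193 × 2.81 × 2604.0 = 306.81 mGal
Simple Bouguer anomaly = 259.40 − (306.81) = -47.41 mGal
Complete Bouguer anomaly = -47.41 + 3.81 = -43.60 mGal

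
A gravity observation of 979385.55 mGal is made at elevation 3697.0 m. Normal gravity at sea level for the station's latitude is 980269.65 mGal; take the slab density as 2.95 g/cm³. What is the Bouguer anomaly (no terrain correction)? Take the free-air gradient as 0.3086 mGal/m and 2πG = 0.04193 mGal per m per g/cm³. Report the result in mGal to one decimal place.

-200.5

Free-air correction = 0.3086 × 3697.0 = 1140.89 mGal
Free-air anomaly = 979385.55 − 980269.65 + (1140.89) = 256.79 mGal
Bouguer slab correction = 0.04193 × 2.95 × 3697.0 = 457.29 mGal
Simple Bouguer anomaly = 256.79 − (457.29) = -200.50 mGal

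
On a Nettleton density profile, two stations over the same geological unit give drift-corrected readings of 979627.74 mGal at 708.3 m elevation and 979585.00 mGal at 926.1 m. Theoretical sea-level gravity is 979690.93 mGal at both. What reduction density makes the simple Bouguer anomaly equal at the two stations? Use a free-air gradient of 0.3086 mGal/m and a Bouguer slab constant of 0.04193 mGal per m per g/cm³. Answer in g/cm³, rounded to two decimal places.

2.68

Δg_obs = 979585.00 − 979627.74 = -42.74 mGal over Δh = 926.1 − 708.3 = 217.8 m
Equal Bouguer anomalies ⇒ Δg_obs + (0.3086 − 0.04193ρ)·Δh = 0
0.3086 − 0.04193ρ = −Δg_obs/Δh = 0.19624
ρ = (0.3086 − 0.19624) / 0.04193 = 2.68 g/cm³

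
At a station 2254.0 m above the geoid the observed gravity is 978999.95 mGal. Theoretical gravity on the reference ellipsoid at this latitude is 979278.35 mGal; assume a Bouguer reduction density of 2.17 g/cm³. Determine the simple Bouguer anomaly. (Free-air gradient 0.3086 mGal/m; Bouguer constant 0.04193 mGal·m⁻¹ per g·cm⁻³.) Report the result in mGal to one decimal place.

Free-air correction = 0.3086 × 2254.0 = 695.58 mGal
Free-air anomaly = 978999.95 − 979278.35 + (695.58) = 417.18 mGal
Bouguer slab correction = 0.04193 × 2.17 × 2254.0 = 205.09 mGal
Simple Bouguer anomaly = 417.18 − (205.09) = 212.09 mGal

212.1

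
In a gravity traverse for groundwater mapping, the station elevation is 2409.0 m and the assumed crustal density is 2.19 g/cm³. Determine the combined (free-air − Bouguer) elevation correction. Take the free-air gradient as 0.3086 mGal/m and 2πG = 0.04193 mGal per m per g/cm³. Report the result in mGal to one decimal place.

522.2

Combined gradient = 0.3086 − 0.04193 × 2.19 = 0.2167733 mGal/m
Combined elevation correction = 0.2167733 × 2409.0 = 522.2 mGal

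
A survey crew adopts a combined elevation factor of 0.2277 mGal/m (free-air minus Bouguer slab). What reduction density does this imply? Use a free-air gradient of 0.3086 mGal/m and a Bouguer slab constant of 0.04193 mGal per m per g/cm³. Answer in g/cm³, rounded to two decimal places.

1.93

0.2277 = 0.3086 − 0.04193 × ρ
ρ = (0.3086 − 0.2277) / 0.04193 = 1.93 g/cm³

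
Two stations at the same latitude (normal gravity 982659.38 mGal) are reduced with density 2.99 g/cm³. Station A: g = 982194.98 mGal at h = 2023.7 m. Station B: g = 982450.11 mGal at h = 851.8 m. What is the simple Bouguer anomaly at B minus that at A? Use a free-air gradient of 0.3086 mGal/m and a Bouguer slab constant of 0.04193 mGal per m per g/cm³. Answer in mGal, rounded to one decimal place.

Δg_SB(A) = 982194.98 − 982659.38 + 0.3086×2023.7 − 0.04193×2.99×2023.7 = -93.60 mGal
Δg_SB(B) = 982450.11 − 982659.38 + 0.3086×851.8 − 0.04193×2.99×851.8 = -53.20 mGal
Difference = -53.20 − (-93.60) = 40.40 mGal

40.4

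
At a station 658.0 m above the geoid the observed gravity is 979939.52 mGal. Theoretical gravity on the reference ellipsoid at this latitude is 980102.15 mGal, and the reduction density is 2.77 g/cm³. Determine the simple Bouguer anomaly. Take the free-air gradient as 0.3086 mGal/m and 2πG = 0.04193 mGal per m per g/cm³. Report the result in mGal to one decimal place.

-36.0

Free-air correction = 0.3086 × 658.0 = 203.06 mGal
Free-air anomaly = 979939.52 − 980102.15 + (203.06) = 40.43 mGal
Bouguer slab correction = 0.04193 × 2.77 × 658.0 = 76.42 mGal
Simple Bouguer anomaly = 40.43 − (76.42) = -35.99 mGal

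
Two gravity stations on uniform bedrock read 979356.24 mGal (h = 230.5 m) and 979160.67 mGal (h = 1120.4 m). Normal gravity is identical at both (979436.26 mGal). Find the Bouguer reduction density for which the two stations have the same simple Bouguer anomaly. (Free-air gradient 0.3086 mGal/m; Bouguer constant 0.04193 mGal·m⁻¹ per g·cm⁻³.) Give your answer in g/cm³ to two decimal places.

Δg_obs = 979160.67 − 979356.24 = -195.57 mGal over Δh = 1120.4 − 230.5 = 889.9 m
Equal Bouguer anomalies ⇒ Δg_obs + (0.3086 − 0.04193ρ)·Δh = 0
0.3086 − 0.04193ρ = −Δg_obs/Δh = 0.21977
ρ = (0.3086 − 0.21977) / 0.04193 = 2.12 g/cm³

2.12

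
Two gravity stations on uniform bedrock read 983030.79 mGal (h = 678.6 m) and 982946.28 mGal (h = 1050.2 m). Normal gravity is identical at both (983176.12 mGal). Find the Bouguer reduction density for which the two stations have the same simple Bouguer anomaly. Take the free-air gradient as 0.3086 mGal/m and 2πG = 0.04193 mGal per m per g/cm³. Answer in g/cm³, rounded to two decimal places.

Δg_obs = 982946.28 − 983030.79 = -84.51 mGal over Δh = 1050.2 − 678.6 = 371.6 m
Equal Bouguer anomalies ⇒ Δg_obs + (0.3086 − 0.04193ρ)·Δh = 0
0.3086 − 0.04193ρ = −Δg_obs/Δh = 0.22742
ρ = (0.3086 − 0.22742) / 0.04193 = 1.94 g/cm³

1.94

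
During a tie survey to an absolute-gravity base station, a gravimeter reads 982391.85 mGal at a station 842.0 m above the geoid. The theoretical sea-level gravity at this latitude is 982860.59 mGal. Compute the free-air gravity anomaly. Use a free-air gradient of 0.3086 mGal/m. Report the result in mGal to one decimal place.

Free-air correction = 0.3086 × 842.0 = 259.84 mGal
Free-air anomaly = 982391.85 − 982860.59 + (259.84) = -208.90 mGal

-208.9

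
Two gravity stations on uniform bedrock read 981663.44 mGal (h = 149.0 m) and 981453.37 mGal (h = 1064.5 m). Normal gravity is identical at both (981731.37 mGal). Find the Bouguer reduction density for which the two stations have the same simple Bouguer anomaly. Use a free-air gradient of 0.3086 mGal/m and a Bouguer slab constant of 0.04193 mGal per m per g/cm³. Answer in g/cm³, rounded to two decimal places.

1.89

Δg_obs = 981453.37 − 981663.44 = -210.07 mGal over Δh = 1064.5 − 149.0 = 915.5 m
Equal Bouguer anomalies ⇒ Δg_obs + (0.3086 − 0.04193ρ)·Δh = 0
0.3086 − 0.04193ρ = −Δg_obs/Δh = 0.22946
ρ = (0.3086 − 0.22946) / 0.04193 = 1.89 g/cm³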